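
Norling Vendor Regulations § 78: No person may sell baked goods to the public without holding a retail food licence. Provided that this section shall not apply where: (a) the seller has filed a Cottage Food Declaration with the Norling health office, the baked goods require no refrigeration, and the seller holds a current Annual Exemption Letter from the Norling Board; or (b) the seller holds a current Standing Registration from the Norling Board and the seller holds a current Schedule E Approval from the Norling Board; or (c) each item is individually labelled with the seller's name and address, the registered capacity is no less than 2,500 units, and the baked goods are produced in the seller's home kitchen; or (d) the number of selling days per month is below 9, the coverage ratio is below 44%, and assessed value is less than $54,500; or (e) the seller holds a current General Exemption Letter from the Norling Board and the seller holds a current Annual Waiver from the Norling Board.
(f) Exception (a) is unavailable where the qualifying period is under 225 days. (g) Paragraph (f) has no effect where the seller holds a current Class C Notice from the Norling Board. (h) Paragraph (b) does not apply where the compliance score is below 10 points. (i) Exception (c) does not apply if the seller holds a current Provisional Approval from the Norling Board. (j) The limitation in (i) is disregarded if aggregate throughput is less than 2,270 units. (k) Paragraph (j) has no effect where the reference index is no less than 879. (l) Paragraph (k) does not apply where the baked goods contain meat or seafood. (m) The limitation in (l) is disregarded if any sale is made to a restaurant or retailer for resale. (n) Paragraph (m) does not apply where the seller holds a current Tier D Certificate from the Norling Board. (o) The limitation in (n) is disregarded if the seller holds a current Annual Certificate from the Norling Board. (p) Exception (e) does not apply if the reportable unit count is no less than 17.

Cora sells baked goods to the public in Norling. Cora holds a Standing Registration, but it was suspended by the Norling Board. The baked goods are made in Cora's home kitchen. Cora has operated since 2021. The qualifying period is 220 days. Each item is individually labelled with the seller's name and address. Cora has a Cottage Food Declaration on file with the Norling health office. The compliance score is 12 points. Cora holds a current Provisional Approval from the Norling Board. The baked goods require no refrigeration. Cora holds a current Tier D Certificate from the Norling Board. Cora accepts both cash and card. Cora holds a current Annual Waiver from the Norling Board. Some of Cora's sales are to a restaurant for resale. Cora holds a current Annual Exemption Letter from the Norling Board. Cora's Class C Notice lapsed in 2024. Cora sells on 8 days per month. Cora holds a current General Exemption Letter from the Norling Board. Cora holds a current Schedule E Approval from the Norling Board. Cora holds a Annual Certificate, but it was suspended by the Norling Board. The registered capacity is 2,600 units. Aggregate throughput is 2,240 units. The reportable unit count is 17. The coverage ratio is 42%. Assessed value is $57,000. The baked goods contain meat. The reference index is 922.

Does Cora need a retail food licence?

No — exception (c) applies; Cora is not required to hold a retail food licence.

All of (a)'s requirements are met (a Cottage Food Declaration is on file; the baked goods are shelf-stable; a current Annual Exemption Letter is held). However, paragraphs (f)–(g) must be considered: (f) operates against (a): the qualifying period is 220 days, under the 225 days limit. (g), which would lift (f), is not triggered — the Class C Notice is not current. So (a) is unavailable.
Exception (b) requires that the seller holds a current Standing Registration from the Norling Board; but there is no Standing Registration in force, so (b) is unavailable.
Exception (c): items are individually labelled; the registered capacity is 2,600 units, meeting the 2,500 units threshold; the baked goods are home-kitchen produced — every condition holds. Applying paragraphs (i)–(o): (i) would limit (c) — a current Provisional Approval is held — but (j) sets (i) aside: (j) operates against (i): aggregate throughput is 2,240 units, less than the 2,270 units limit. (k) is triggered (the reference index is 922, meeting the 879 threshold), but is itself disapplied by (l): (l) operates — the baked goods contain meat. (m) would limit (l) — some sales are to a restaurant for resale — but (n) sets (m) aside: (n) is engaged — a current Tier D Certificate is held. (o) does not operate here (the Annual Certificate is not current), so (n) stands. Exception (c) stands.
Exception (d) fails — assessed value is $57,000, not less than $54,500.
Exception (e) is satisfied on its face — a current General Exemption Letter is held; a current Annual Waiver is held. However, paragraph (p) must be considered: (p) operates against (e): the reportable unit count is 17, meeting the 17 threshold. Exception (e) does not apply.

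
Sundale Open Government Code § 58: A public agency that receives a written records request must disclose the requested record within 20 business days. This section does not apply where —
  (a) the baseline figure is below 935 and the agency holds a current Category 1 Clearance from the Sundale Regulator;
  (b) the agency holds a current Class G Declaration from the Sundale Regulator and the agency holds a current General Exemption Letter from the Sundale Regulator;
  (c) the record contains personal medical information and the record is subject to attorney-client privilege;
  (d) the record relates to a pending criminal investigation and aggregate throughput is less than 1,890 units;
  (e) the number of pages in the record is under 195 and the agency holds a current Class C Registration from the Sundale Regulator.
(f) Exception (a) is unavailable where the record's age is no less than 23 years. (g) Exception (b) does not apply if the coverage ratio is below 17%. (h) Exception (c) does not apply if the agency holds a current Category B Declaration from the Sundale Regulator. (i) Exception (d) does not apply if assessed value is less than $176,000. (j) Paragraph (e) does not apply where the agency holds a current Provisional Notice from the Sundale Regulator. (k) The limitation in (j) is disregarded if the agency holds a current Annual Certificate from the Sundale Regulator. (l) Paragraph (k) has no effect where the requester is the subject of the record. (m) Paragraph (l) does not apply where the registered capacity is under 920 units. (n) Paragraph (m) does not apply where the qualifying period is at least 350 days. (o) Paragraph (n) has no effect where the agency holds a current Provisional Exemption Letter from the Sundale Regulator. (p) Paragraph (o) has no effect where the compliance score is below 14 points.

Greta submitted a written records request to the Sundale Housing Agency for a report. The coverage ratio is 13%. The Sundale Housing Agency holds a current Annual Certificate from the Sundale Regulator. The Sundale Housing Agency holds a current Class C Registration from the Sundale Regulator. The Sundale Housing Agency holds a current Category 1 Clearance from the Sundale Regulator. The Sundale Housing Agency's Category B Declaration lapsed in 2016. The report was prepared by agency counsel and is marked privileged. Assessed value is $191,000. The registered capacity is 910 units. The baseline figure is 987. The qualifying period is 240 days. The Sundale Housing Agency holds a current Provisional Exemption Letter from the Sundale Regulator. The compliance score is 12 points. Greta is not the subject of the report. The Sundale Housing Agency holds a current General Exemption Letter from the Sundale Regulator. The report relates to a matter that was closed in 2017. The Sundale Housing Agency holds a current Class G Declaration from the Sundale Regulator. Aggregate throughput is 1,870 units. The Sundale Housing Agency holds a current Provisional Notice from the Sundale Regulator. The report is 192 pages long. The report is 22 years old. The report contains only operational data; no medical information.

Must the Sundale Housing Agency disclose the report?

Exception (a) does not apply: the baseline figure is 987, not below 935.
All of (b)'s requirements are met (a current Class G Declaration is held; a current General Exemption Letter is held). But: (g) applies — the coverage ratio is 13%, below the 17% limit. (b) is therefore removed.
Exception (c) fails — the report contains only operational data.
Exception (d) does not apply: the report relates to a closed matter.
All of (e)'s requirements are met (the number of pages in the record is 192, under the 195 limit; a current Class C Registration is held). Considering the limiting provisions: (j) would limit (e) — a current Provisional Notice is held — but (k) sets (j) aside: (k) applies — a current Annual Certificate is held. (l), which would lift (k), does not operate here — Greta is not the subject of the report. So (e) applies.

No — exception (e) applies; the Sundale Housing Agency is not required to disclose the report.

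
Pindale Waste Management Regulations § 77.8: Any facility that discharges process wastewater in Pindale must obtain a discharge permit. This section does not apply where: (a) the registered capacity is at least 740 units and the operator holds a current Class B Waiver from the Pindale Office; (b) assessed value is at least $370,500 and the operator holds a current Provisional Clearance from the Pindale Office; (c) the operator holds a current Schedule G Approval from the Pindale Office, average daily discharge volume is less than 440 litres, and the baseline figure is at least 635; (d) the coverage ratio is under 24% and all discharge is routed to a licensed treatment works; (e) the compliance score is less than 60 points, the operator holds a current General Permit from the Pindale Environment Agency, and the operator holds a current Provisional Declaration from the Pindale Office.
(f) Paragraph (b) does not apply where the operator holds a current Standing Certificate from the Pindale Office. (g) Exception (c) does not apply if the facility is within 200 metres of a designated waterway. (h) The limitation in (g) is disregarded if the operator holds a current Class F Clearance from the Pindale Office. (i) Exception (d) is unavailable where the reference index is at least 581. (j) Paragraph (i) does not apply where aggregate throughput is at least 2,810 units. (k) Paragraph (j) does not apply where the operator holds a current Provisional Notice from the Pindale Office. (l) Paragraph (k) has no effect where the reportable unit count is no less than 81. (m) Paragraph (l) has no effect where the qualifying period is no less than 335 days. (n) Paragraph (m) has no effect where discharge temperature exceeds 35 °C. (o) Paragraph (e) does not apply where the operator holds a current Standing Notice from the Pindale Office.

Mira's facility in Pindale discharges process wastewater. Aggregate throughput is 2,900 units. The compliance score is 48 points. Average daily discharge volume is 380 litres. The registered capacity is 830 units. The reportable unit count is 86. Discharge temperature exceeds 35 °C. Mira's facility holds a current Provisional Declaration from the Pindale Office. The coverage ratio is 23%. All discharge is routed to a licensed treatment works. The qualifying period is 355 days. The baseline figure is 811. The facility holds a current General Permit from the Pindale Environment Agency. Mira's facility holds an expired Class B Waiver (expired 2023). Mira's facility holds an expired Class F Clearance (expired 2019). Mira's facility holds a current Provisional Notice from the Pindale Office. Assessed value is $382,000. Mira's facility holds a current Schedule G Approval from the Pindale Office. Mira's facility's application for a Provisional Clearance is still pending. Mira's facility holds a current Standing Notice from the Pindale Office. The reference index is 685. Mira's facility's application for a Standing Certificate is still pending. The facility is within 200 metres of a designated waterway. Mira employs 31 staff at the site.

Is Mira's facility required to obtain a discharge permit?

Exception (a) fails — the Class B Waiver is not current.
Exception (b) fails — there is no Provisional Clearance in force.
All of (c)'s requirements are met (a current Schedule G Approval is held; average daily discharge volume is 380 litres, less than the 440 litres limit; the baseline figure is 811, meeting the 635 threshold). Turning to paragraphs (g)–(h): (g) operates against (c): the facility is within 200 m of a designated waterway. (h), which would lift (g), is not triggered — no current Class F Clearance is held. (c) is therefore removed.
Exception (d): the coverage ratio is 23%, under the 24% limit; discharge is routed to a licensed treatment works — every condition holds. Considering the limiting provisions: (i) would limit (d) — the reference index is 685, meeting the 581 threshold — but (j) sets (i) aside: (j) operates — aggregate throughput is 2,900 units, meeting the 2,810 units threshold. (k) would limit (j) — a current Provisional Notice is held — but (l) sets (k) aside: (l) operates against (k): the reportable unit count is 86, meeting the 81 threshold. (m) applies (the qualifying period is 355 days, meeting the 335 days threshold), but is overridden by (n): (n) applies — discharge temperature exceeds 35 °C. So (d) applies.
Exception (e): the compliance score is 48 points, less than the 60 points limit; a current General Permit is held; a current Provisional Declaration is held — every condition holds. However, paragraph (o) must be considered: (o) is engaged — a current Standing Notice is held. (e) is therefore removed.

No — exception (d) applies; Mira's facility is not required to obtain a discharge permit.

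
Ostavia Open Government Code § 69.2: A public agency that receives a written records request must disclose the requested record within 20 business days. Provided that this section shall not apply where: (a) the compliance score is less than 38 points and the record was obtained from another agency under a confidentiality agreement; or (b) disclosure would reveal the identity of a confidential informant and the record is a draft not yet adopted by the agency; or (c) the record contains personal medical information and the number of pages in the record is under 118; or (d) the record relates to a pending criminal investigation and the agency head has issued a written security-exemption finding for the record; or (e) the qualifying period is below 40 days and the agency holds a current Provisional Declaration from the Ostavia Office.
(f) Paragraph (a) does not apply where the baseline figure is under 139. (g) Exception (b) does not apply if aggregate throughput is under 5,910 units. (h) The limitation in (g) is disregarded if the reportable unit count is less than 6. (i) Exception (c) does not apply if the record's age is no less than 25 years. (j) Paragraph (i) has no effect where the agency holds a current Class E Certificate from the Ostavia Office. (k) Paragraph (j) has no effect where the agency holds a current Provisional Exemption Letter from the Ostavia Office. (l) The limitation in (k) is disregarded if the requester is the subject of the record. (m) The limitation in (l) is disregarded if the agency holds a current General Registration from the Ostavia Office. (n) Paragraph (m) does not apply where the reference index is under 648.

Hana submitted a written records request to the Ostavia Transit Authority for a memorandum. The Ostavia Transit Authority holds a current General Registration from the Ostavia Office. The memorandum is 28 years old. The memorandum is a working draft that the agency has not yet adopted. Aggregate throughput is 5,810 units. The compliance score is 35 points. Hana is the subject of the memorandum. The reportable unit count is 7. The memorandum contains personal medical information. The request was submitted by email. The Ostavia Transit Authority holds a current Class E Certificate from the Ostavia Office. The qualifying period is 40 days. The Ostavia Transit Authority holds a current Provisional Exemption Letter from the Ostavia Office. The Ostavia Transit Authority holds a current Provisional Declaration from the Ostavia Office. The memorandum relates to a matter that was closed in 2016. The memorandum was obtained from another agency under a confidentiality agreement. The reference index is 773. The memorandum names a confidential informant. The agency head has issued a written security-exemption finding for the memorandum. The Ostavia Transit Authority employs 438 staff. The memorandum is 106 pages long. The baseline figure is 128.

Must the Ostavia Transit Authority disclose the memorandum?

Yes — the Ostavia Transit Authority must disclose the memorandum.

All of (a)'s requirements are met (the compliance score is 35 points, less than the 38 points limit; the memorandum was obtained under a confidentiality agreement). Turning to paragraph (f): (f) is engaged — the baseline figure is 128, under the 139 limit. (a) is therefore removed.
Exception (b) is satisfied on its face — the memorandum names a confidential informant; the memorandum is an unadopted draft. But applying paragraphs (g)–(h): (g) operates against (b): aggregate throughput is 5,810 units, under the 5,910 units limit. (h), which would lift (g), does not operate here — the reportable unit count is 7, not less than 6. So (b) is unavailable.
All of (c)'s requirements are met (the memorandum contains personal medical information; the number of pages in the record is 106, under the 118 limit). Turning to paragraphs (i)–(n): (i) is triggered — the record's age is 28 years, meeting the 25 years threshold. (j) is engaged (a current Class E Certificate is held), but is overridden by (k): (k) is engaged — a current Provisional Exemption Letter is held. (l) would limit (k) — Hana is the subject of the memorandum — but (m) sets (l) aside: (m) operates against (l): a current General Registration is held. (n), which would lift (m), is not triggered — the reference index is 773, not under 648. Exception (c) does not apply.
Exception (d) fails — the memorandum relates to a closed matter.
Exception (e) fails — the qualifying period is 40 days, not below 40 days.
Every exception is unavailable, so the rule governs.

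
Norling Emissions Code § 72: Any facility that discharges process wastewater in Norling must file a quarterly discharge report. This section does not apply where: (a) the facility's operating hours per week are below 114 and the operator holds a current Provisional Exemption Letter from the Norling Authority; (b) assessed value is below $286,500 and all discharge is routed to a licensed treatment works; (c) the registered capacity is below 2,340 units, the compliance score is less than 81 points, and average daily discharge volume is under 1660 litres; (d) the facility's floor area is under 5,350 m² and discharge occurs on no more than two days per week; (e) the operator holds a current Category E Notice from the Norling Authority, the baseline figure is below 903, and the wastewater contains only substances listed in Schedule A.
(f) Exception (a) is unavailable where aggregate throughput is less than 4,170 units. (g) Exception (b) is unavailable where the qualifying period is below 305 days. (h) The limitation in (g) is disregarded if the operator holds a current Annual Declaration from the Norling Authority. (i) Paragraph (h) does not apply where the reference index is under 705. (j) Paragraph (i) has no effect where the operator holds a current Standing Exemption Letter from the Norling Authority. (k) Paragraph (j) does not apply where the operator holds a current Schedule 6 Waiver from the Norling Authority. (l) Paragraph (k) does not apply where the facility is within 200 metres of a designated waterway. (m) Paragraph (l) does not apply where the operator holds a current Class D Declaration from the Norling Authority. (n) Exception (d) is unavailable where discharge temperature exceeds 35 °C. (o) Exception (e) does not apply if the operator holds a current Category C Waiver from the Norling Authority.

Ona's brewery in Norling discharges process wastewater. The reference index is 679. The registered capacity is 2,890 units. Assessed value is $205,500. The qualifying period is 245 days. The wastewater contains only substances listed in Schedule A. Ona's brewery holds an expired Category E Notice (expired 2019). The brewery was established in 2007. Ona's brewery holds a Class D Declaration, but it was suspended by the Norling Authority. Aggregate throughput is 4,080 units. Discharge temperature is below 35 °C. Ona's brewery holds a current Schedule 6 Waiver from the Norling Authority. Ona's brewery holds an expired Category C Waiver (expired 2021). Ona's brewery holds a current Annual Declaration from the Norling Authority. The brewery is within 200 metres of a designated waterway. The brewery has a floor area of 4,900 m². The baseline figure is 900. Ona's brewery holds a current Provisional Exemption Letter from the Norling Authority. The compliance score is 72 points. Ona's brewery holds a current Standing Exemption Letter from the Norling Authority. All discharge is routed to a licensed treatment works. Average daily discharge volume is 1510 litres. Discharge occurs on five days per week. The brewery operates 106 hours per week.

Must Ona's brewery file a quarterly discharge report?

Exception (a)'s conditions are all satisfied: the facility's operating hours per week are 106, below the 114 limit; a current Provisional Exemption Letter is held. However, paragraph (f) must be considered: (f) operates against (a): aggregate throughput is 4,080 units, less than the 4,170 units limit. Exception (a) does not apply.
Exception (b): assessed value is $205,500, below the $286,500 limit; discharge is routed to a licensed treatment works — every condition holds. Under paragraphs (g)–(m): (g) is engaged (the qualifying period is 245 days, below the 305 days limit), but is set aside by (h): (h) applies — a current Annual Declaration is held. (i) would limit (h) — the reference index is 679, under the 705 limit — but (j) sets (i) aside: (j) is triggered — a current Standing Exemption Letter is held. (k) would limit (j) — a current Schedule 6 Waiver is held — but (l) sets (k) aside: (l) is engaged — the brewery is within 200 m of a designated waterway. (m), which would lift (l), is not triggered — no current Class D Declaration is held. (b) remains available.
Exception (c) does not apply: the registered capacity is 2,890 units, not below 2,340 units.
Exception (d) does not apply: discharge occurs on five days per week.
Exception (e) fails — no current Category E Notice is held.

No — exception (b) applies; Ona's brewery is not required to file a quarterly discharge report.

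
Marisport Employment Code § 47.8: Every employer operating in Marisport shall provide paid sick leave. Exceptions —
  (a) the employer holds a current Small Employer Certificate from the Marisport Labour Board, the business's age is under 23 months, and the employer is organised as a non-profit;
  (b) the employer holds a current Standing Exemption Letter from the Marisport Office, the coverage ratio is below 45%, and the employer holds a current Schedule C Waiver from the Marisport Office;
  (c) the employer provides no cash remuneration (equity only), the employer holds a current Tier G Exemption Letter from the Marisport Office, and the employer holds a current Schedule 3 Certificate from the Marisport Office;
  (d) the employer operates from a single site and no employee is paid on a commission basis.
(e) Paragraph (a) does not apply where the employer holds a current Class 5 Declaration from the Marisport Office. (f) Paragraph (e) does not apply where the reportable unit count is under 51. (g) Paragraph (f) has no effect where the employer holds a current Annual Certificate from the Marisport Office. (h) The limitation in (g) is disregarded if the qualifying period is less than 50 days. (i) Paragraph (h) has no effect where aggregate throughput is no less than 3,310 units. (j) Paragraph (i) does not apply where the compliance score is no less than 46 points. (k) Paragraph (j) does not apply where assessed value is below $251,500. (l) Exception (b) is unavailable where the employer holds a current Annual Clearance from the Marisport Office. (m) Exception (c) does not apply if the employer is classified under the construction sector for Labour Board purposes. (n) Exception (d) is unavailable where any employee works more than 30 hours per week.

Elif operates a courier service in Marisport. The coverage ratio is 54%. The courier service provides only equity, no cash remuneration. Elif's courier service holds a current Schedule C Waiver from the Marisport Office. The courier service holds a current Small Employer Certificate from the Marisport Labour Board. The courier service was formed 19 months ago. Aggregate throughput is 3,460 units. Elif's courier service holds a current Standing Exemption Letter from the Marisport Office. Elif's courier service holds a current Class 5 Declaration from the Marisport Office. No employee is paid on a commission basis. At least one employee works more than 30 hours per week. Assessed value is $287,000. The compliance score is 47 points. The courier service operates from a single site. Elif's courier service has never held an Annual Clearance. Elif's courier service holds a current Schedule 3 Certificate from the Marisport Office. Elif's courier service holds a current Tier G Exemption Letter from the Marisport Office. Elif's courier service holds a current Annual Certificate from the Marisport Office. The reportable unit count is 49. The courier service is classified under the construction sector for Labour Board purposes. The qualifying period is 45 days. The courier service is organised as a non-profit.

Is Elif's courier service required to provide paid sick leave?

Exception (a) is satisfied on its face — a current Small Employer Certificate is held; the business's age is 19 months, under the 23 months limit; the employer is a non-profit. As to paragraphs (e)–(k): (e) would limit (a) — a current Class 5 Declaration is held — but (f) sets (e) aside: (f) operates against (e): the reportable unit count is 49, under the 51 limit. (g) applies (a current Annual Certificate is held), but is set aside by (h): (h) operates against (g): the qualifying period is 45 days, less than the 50 days limit. (i) applies (aggregate throughput is 3,460 units, meeting the 3,310 units threshold), but is itself disapplied by (j): (j) is engaged — the compliance score is 47 points, meeting the 46 points threshold. (k) is inapplicable (assessed value is $287,000, not below $251,500), so (j) stands. (a) remains available.
Exception (b) requires that the coverage ratio is below 45%; but the coverage ratio is 54%, not below 45%, so (b) is unavailable.
Exception (c)'s conditions are all satisfied: remuneration is equity-only; a current Tier G Exemption Letter is held; a current Schedule 3 Certificate is held. But: (m) operates — the courier service is classified under the construction sector. So (c) is unavailable.
Exception (d) is satisfied on its face — the employer operates from a single site; no employee is paid on commission. However, paragraph (n) must be considered: (n) is triggered — at least one employee exceeds 30 hours/week. (d) is therefore removed.

No — exception (a) applies; Elif's courier service is not required to provide paid sick leave.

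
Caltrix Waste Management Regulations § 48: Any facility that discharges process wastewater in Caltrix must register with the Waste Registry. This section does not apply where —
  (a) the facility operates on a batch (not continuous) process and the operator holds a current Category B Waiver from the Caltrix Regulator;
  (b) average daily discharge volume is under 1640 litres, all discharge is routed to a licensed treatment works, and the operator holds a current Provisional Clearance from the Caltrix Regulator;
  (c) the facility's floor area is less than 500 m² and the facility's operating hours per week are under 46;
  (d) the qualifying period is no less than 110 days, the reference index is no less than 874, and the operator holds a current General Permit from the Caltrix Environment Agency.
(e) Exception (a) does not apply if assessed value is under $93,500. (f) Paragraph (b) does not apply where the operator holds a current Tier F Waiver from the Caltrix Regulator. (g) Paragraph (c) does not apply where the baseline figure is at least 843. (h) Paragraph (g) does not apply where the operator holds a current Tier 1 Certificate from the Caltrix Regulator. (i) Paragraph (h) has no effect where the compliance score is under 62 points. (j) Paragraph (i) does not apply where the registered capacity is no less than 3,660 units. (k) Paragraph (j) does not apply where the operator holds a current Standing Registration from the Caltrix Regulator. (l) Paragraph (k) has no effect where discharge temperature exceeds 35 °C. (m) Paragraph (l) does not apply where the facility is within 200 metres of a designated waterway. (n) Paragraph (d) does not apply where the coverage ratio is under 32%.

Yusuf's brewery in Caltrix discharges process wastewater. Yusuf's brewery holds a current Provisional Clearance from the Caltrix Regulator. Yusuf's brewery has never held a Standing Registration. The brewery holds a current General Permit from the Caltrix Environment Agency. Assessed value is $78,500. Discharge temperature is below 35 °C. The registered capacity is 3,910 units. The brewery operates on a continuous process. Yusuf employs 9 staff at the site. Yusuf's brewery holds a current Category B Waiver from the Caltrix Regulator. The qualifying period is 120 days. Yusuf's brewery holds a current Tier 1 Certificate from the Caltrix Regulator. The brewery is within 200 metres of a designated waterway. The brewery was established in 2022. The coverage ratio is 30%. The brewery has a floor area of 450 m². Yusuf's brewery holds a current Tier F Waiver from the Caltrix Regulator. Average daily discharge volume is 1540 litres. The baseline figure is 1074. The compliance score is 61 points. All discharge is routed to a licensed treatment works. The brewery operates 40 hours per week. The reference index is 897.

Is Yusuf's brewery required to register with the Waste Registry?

No — exception (c) applies; Yusuf's brewery is not required to register with the Waste Registry.

Exception (a) fails — the facility operates on a continuous process.
All of (b)'s requirements are met (average daily discharge volume is 1540 litres, under the 1640 litres limit; discharge is routed to a licensed treatment works; a current Provisional Clearance is held). But: (f) operates against (b): a current Tier F Waiver is held. So (b) is unavailable.
All of (c)'s requirements are met (the facility's floor area is 450 m², less than the 500 m² limit; the facility's operating hours per week are 40, under the 46 limit). Considering the limiting provisions: (g) is triggered (the baseline figure is 1,074, meeting the 843 threshold), but is set aside by (h): (h) operates against (g): a current Tier 1 Certificate is held. (i) applies (the compliance score is 61 points, under the 62 points limit), but is itself disapplied by (j): (j) applies — the registered capacity is 3,910 units, meeting the 3,660 units threshold. (k) is not engaged (no current Standing Registration is held), so (j) stands. (c) remains available.
Exception (d)'s conditions are all satisfied: the qualifying period is 120 days, meeting the 110 days threshold; the reference index is 897, meeting the 874 threshold; a current General Permit is held. Turning to paragraph (n): (n) operates against (d): the coverage ratio is 30%, under the 32% limit. Exception (d) does not apply.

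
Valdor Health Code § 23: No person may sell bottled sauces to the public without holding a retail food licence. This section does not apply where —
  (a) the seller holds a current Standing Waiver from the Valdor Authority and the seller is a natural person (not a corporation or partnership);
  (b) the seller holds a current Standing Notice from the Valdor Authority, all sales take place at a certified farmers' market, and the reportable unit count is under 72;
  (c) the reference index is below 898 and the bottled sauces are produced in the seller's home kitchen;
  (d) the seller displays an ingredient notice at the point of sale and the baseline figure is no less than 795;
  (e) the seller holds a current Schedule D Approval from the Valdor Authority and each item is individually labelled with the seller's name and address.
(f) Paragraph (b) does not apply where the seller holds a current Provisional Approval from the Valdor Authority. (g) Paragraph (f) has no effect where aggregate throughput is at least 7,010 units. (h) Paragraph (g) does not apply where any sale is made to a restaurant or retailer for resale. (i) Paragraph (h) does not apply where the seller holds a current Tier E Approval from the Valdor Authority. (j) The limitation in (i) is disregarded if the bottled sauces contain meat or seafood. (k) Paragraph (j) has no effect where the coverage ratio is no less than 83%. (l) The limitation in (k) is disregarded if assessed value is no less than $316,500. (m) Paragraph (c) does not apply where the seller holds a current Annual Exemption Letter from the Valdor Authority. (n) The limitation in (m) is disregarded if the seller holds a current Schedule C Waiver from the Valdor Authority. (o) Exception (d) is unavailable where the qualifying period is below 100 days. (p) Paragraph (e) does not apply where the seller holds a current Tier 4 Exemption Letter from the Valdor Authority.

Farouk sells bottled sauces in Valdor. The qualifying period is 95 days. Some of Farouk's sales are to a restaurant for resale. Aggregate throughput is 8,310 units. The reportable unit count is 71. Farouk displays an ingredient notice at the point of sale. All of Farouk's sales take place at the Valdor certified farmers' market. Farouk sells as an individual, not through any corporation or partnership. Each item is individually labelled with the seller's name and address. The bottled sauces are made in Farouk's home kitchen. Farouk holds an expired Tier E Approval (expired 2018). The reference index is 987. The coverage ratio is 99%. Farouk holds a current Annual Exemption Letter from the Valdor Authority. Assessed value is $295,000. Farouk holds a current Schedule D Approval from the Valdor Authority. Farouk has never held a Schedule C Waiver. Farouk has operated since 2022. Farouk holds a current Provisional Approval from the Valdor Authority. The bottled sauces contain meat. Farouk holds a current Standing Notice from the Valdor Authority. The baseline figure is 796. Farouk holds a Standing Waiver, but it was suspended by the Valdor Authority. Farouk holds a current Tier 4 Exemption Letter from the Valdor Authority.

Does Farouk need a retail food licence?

Yes — Farouk must hold a retail food licence.

Exception (a) requires that the seller holds a current Standing Waiver from the Valdor Authority; but the Standing Waiver is not current, so (a) is unavailable.
All of (b)'s requirements are met (a current Standing Notice is held; all sales are at a certified farmers' market; the reportable unit count is 71, under the 72 limit). But applying paragraphs (f)–(l): (f) is engaged — a current Provisional Approval is held. (g) is triggered (aggregate throughput is 8,310 units, meeting the 7,010 units threshold), but is overridden by (h): (h) operates — some sales are to a restaurant for resale. (i) is inapplicable (no current Tier E Approval is held), so (h) stands. Exception (b) does not apply.
Exception (c) fails — the reference index is 987, not below 898.
Exception (d) is satisfied on its face — an ingredient notice is displayed; the baseline figure is 796, meeting the 795 threshold. But: (o) operates against (d): the qualifying period is 95 days, below the 100 days limit. (d) is therefore removed.
All of (e)'s requirements are met (a current Schedule D Approval is held; items are individually labelled). But applying paragraph (p): (p) operates against (e): a current Tier 4 Exemption Letter is held. (e) is therefore removed.
No exception is made out. Farouk falls within the general rule.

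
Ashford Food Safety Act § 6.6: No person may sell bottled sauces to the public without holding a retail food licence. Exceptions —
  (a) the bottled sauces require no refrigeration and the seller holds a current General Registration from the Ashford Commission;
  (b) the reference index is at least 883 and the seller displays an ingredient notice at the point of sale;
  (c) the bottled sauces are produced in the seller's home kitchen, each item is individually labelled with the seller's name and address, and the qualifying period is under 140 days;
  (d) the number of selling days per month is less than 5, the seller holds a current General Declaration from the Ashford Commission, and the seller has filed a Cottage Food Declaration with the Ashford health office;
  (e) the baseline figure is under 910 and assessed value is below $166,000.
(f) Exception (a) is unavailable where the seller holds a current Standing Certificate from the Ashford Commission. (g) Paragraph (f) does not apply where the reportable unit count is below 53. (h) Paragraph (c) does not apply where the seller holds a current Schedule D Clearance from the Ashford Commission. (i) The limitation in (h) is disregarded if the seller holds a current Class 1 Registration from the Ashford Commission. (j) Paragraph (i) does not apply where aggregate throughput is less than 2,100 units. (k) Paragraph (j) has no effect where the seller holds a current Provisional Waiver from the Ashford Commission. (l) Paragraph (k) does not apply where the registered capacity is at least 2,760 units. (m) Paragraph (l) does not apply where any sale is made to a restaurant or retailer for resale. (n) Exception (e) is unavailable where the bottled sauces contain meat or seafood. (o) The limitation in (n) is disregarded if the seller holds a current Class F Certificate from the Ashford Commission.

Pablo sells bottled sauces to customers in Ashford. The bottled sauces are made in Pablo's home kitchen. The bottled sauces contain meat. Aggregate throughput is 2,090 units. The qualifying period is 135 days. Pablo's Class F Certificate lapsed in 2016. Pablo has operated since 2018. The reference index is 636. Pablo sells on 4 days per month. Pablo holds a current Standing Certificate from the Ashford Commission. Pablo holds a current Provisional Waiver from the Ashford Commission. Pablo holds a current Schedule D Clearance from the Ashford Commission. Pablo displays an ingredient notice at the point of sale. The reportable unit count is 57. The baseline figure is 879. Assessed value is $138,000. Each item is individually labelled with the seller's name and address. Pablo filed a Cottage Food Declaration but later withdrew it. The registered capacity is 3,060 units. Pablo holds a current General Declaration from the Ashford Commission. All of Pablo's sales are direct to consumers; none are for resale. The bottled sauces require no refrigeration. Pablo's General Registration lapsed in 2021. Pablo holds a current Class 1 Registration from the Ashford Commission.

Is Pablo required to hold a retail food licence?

Yes — Pablo must hold a retail food licence.

Exception (a) does not apply: there is no General Registration in force.
Exception (b) requires that the reference index is at least 883; but the reference index is 636, short of 883, so (b) is unavailable.
All of (c)'s requirements are met (the bottled sauces are home-kitchen produced; items are individually labelled; the qualifying period is 135 days, under the 140 days limit). But: (h) operates against (c): a current Schedule D Clearance is held. (i) operates (a current Class 1 Registration is held), but is itself disapplied by (j): (j) operates against (i): aggregate throughput is 2,090 units, less than the 2,100 units limit. (k) would limit (j) — a current Provisional Waiver is held — but (l) sets (k) aside: (l) applies — the registered capacity is 3,060 units, meeting the 2,760 units threshold. (m), which would lift (l), is not engaged — no sales are for resale. So (c) is unavailable.
Exception (d) fails — the Cottage Food Declaration was withdrawn.
Exception (e) is satisfied on its face — the baseline figure is 879, under the 910 limit; assessed value is $138,000, below the $166,000 limit. Turning to paragraphs (n)–(o): (n) operates against (e): the bottled sauces contain meat. (o), which would lift (n), is not triggered — the Class F Certificate is not current. Exception (e) does not apply.
Every exception is unavailable, so the rule governs.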